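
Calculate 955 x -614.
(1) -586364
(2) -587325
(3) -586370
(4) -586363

955 * -614 = -586370
3) -586370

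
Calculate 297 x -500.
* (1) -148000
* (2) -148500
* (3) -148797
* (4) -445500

297 * -500 = -148500
2) -148500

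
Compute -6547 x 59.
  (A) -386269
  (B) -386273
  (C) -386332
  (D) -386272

-6547 * 59 = -386273
B) -386273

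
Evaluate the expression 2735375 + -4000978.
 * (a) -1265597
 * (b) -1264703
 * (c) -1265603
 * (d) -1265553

2735375 + -4000978 = -1265603
c) -1265603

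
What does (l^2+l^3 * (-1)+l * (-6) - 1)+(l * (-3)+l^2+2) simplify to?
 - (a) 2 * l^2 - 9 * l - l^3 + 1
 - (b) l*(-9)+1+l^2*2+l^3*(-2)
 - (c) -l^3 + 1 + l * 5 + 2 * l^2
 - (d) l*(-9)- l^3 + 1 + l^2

Adding the polynomials and combining like terms:
(l^2 + l^3*(-1) + l*(-6) - 1) + (l*(-3) + l^2 + 2)
= 2 * l^2 - 9 * l - l^3 + 1
a) 2 * l^2 - 9 * l - l^3 + 1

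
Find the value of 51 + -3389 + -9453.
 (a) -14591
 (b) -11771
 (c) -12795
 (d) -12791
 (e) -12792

First: 51 + -3389 = -3338
Then: -3338 + -9453 = -12791
d) -12791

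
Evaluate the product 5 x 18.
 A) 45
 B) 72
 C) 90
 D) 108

5 * 18 = 90
C) 90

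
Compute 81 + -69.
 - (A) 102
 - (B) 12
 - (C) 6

81 + -69 = 12
B) 12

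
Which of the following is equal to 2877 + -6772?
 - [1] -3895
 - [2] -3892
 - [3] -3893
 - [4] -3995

2877 + -6772 = -3895
1) -3895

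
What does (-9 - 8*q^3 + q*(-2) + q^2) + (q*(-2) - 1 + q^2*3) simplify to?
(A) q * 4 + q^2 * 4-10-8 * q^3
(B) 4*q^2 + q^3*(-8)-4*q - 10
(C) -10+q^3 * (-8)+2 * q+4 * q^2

Adding the polynomials and combining like terms:
(-9 - 8*q^3 + q*(-2) + q^2) + (q*(-2) - 1 + q^2*3)
= 4*q^2 + q^3*(-8)-4*q - 10
B) 4*q^2 + q^3*(-8)-4*q - 10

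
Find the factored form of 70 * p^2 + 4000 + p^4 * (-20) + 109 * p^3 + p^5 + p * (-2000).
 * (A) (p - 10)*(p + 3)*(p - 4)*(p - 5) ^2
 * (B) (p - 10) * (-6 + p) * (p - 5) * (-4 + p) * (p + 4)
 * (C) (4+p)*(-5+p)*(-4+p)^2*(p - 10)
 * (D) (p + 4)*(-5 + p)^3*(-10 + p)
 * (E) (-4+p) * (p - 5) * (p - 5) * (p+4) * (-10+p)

We need to factor 70 * p^2 + 4000 + p^4 * (-20) + 109 * p^3 + p^5 + p * (-2000).
The factored form is (-4+p) * (p - 5) * (p - 5) * (p+4) * (-10+p).
E) (-4+p) * (p - 5) * (p - 5) * (p+4) * (-10+p)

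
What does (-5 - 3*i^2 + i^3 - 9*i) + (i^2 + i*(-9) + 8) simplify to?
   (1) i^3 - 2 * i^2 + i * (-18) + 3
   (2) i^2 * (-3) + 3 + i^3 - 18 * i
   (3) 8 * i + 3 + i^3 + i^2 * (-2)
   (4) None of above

Adding the polynomials and combining like terms:
(-5 - 3*i^2 + i^3 - 9*i) + (i^2 + i*(-9) + 8)
= i^3 - 2 * i^2 + i * (-18) + 3
1) i^3 - 2 * i^2 + i * (-18) + 3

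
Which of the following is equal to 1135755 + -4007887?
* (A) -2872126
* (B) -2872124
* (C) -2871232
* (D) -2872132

1135755 + -4007887 = -2872132
D) -2872132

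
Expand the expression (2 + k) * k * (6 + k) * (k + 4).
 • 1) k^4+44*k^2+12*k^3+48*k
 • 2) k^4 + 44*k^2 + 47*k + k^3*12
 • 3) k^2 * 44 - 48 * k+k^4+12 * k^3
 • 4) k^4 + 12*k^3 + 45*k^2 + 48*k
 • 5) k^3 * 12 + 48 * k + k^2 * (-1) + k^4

Expanding (2 + k) * k * (6 + k) * (k + 4):
= k^4+44*k^2+12*k^3+48*k
1) k^4+44*k^2+12*k^3+48*k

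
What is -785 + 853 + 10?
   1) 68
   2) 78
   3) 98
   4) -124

First: -785 + 853 = 68
Then: 68 + 10 = 78
2) 78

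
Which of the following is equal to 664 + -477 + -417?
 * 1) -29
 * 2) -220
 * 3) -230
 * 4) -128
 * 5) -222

First: 664 + -477 = 187
Then: 187 + -417 = -230
3) -230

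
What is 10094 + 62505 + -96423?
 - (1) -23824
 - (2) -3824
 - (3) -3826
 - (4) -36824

First: 10094 + 62505 = 72599
Then: 72599 + -96423 = -23824
1) -23824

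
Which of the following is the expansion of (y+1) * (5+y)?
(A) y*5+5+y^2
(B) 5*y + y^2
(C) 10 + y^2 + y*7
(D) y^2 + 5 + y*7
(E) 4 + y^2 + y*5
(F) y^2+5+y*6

Expanding (y+1) * (5+y):
= y^2+5+y*6
F) y^2+5+y*6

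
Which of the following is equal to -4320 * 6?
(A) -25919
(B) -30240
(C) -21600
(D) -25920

-4320 * 6 = -25920
D) -25920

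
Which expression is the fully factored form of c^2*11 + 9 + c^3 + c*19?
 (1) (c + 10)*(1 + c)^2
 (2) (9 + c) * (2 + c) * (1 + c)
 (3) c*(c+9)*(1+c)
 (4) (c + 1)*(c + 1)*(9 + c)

We need to factor c^2*11 + 9 + c^3 + c*19.
The factored form is (c + 1)*(c + 1)*(9 + c).
4) (c + 1)*(c + 1)*(9 + c)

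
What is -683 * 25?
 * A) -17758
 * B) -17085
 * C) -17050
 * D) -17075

-683 * 25 = -17075
D) -17075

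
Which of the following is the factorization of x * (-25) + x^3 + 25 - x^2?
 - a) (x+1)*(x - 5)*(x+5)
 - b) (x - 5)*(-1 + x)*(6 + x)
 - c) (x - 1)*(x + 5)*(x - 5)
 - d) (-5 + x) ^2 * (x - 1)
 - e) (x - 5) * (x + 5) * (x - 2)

We need to factor x * (-25) + x^3 + 25 - x^2.
The factored form is (x - 1)*(x + 5)*(x - 5).
c) (x - 1)*(x + 5)*(x - 5)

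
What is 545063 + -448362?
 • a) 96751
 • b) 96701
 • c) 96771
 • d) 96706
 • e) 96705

545063 + -448362 = 96701
b) 96701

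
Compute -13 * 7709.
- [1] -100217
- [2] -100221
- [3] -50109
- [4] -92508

-13 * 7709 = -100217
1) -100217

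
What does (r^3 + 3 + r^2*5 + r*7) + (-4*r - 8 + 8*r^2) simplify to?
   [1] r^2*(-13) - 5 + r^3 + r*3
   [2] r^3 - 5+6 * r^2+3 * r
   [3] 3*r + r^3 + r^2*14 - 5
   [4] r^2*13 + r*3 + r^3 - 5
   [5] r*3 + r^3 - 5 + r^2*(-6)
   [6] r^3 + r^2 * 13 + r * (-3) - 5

Adding the polynomials and combining like terms:
(r^3 + 3 + r^2*5 + r*7) + (-4*r - 8 + 8*r^2)
= r^2*13 + r*3 + r^3 - 5
4) r^2*13 + r*3 + r^3 - 5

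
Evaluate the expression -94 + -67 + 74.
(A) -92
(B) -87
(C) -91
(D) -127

First: -94 + -67 = -161
Then: -161 + 74 = -87
B) -87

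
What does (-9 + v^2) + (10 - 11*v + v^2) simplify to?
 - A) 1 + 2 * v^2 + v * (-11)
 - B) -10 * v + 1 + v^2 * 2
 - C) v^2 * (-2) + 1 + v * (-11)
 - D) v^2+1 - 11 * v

Adding the polynomials and combining like terms:
(-9 + v^2) + (10 - 11*v + v^2)
= 1 + 2 * v^2 + v * (-11)
A) 1 + 2 * v^2 + v * (-11)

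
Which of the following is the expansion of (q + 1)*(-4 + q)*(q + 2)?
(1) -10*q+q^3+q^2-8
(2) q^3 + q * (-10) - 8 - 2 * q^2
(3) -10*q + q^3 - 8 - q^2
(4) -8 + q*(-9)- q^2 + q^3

Expanding (q + 1)*(-4 + q)*(q + 2):
= -10*q + q^3 - 8 - q^2
3) -10*q + q^3 - 8 - q^2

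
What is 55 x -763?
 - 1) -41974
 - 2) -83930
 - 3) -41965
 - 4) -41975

55 * -763 = -41965
3) -41965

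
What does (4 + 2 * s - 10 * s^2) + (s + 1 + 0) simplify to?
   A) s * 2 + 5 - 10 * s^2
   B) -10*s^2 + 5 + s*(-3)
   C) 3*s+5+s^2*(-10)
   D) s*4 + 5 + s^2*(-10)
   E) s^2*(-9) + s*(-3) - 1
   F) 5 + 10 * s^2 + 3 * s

Adding the polynomials and combining like terms:
(4 + 2*s - 10*s^2) + (s + 1 + 0)
= 3*s+5+s^2*(-10)
C) 3*s+5+s^2*(-10)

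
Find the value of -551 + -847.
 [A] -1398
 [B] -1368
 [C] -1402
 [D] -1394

-551 + -847 = -1398
A) -1398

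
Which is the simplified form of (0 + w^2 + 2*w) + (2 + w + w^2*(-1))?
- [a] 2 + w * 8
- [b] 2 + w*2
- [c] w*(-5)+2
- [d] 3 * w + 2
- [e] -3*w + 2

Adding the polynomials and combining like terms:
(0 + w^2 + 2*w) + (2 + w + w^2*(-1))
= 3 * w + 2
d) 3 * w + 2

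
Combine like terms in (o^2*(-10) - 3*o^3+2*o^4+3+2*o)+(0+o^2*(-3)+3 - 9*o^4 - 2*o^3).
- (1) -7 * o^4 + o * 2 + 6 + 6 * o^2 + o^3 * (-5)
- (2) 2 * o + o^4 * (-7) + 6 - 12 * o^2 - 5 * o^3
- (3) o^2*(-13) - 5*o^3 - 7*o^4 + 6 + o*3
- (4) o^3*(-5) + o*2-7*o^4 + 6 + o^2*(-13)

Adding the polynomials and combining like terms:
(o^2*(-10) - 3*o^3 + 2*o^4 + 3 + 2*o) + (0 + o^2*(-3) + 3 - 9*o^4 - 2*o^3)
= o^3*(-5) + o*2-7*o^4 + 6 + o^2*(-13)
4) o^3*(-5) + o*2-7*o^4 + 6 + o^2*(-13)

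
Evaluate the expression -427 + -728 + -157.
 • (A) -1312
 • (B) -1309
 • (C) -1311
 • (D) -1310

First: -427 + -728 = -1155
Then: -1155 + -157 = -1312
A) -1312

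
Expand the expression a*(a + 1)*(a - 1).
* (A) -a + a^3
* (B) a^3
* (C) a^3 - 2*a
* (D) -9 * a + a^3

Expanding a*(a + 1)*(a - 1):
= -a + a^3
A) -a + a^3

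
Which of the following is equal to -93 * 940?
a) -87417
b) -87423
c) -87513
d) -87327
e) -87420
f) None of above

-93 * 940 = -87420
e) -87420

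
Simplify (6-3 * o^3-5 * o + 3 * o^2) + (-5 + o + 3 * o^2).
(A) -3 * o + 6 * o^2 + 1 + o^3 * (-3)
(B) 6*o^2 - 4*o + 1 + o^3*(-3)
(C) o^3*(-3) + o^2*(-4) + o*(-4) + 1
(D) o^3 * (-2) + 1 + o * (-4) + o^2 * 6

Adding the polynomials and combining like terms:
(6 - 3*o^3 - 5*o + 3*o^2) + (-5 + o + 3*o^2)
= 6*o^2 - 4*o + 1 + o^3*(-3)
B) 6*o^2 - 4*o + 1 + o^3*(-3)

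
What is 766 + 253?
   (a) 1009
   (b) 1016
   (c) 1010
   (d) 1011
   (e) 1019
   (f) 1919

766 + 253 = 1019
e) 1019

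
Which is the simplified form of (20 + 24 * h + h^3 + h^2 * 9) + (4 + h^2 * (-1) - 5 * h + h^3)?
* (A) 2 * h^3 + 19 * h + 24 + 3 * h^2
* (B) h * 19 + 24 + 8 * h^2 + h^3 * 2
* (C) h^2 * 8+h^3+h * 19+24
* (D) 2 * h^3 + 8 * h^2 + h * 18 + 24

Adding the polynomials and combining like terms:
(20 + 24*h + h^3 + h^2*9) + (4 + h^2*(-1) - 5*h + h^3)
= h * 19 + 24 + 8 * h^2 + h^3 * 2
B) h * 19 + 24 + 8 * h^2 + h^3 * 2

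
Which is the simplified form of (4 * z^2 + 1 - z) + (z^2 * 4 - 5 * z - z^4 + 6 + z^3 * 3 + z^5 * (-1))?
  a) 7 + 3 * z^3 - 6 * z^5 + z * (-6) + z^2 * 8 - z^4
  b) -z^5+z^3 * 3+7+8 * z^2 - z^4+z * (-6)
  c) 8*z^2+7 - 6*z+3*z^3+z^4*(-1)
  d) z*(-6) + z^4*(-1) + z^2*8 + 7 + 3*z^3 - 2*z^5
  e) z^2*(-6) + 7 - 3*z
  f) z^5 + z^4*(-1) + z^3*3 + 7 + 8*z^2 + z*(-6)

Adding the polynomials and combining like terms:
(4*z^2 + 1 - z) + (z^2*4 - 5*z - z^4 + 6 + z^3*3 + z^5*(-1))
= -z^5+z^3 * 3+7+8 * z^2 - z^4+z * (-6)
b) -z^5+z^3 * 3+7+8 * z^2 - z^4+z * (-6)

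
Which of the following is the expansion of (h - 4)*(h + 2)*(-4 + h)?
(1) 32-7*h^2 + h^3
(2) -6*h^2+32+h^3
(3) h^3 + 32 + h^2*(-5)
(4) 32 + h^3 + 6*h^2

Expanding (h - 4)*(h + 2)*(-4 + h):
= -6*h^2+32+h^3
2) -6*h^2+32+h^3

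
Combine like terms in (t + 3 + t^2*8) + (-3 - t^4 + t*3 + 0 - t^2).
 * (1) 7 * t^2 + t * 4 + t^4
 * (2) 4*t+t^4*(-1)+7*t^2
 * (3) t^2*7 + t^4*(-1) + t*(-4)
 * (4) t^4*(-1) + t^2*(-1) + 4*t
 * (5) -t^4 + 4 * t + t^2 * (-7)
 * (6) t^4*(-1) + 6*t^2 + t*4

Adding the polynomials and combining like terms:
(t + 3 + t^2*8) + (-3 - t^4 + t*3 + 0 - t^2)
= 4*t+t^4*(-1)+7*t^2
2) 4*t+t^4*(-1)+7*t^2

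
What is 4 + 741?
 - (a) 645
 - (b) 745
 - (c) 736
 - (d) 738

4 + 741 = 745
b) 745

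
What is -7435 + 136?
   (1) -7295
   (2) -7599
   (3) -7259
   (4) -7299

-7435 + 136 = -7299
4) -7299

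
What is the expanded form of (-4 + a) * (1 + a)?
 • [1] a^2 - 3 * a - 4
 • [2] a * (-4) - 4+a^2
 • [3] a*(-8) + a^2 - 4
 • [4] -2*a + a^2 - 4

Expanding (-4 + a) * (1 + a):
= a^2 - 3 * a - 4
1) a^2 - 3 * a - 4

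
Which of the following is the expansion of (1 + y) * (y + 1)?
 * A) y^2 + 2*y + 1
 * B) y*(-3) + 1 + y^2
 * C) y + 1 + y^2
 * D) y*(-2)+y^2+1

Expanding (1 + y) * (y + 1):
= y^2 + 2*y + 1
A) y^2 + 2*y + 1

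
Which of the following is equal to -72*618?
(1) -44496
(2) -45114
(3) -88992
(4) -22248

-72 * 618 = -44496
1) -44496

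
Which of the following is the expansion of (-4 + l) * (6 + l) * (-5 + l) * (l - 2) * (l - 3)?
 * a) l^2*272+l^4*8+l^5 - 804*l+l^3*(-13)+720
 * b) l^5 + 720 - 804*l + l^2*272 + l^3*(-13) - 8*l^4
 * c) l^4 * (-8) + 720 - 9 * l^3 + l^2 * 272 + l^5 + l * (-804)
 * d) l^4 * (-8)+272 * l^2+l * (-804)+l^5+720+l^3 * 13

Expanding (-4 + l) * (6 + l) * (-5 + l) * (l - 2) * (l - 3):
= l^5 + 720 - 804*l + l^2*272 + l^3*(-13) - 8*l^4
b) l^5 + 720 - 804*l + l^2*272 + l^3*(-13) - 8*l^4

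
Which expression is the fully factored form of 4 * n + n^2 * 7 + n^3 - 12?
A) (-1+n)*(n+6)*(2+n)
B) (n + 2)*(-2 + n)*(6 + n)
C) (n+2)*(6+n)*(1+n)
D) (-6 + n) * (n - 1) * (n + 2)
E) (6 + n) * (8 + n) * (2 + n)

We need to factor 4 * n + n^2 * 7 + n^3 - 12.
The factored form is (-1+n)*(n+6)*(2+n).
A) (-1+n)*(n+6)*(2+n)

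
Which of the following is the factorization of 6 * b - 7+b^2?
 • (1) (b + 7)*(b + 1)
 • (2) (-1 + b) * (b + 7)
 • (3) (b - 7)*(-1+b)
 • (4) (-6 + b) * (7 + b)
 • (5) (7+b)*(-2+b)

We need to factor 6 * b - 7+b^2.
The factored form is (-1 + b) * (b + 7).
2) (-1 + b) * (b + 7)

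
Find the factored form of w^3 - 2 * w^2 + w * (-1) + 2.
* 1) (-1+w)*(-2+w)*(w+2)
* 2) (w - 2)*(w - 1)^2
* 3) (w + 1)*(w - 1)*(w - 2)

We need to factor w^3 - 2 * w^2 + w * (-1) + 2.
The factored form is (w + 1)*(w - 1)*(w - 2).
3) (w + 1)*(w - 1)*(w - 2)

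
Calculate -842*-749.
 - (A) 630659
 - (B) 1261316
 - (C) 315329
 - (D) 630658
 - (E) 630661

-842 * -749 = 630658
D) 630658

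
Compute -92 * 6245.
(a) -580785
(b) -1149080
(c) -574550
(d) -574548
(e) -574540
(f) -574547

-92 * 6245 = -574540
e) -574540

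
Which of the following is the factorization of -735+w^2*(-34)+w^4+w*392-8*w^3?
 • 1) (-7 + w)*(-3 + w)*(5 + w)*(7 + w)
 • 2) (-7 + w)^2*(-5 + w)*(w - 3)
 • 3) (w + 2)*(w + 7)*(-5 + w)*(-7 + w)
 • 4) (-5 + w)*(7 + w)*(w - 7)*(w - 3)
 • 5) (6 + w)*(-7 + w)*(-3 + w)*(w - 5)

We need to factor -735+w^2*(-34)+w^4+w*392-8*w^3.
The factored form is (-5 + w)*(7 + w)*(w - 7)*(w - 3).
4) (-5 + w)*(7 + w)*(w - 7)*(w - 3)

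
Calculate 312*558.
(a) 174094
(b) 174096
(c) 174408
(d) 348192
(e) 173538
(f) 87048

312 * 558 = 174096
b) 174096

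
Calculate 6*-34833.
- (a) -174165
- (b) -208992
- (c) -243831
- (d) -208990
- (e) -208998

6 * -34833 = -208998
e) -208998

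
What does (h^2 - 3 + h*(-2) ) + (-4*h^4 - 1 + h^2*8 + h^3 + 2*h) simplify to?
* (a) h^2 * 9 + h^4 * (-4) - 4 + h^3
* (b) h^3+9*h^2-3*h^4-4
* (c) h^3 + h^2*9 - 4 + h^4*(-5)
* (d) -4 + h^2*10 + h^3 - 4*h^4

Adding the polynomials and combining like terms:
(h^2 - 3 + h*(-2)) + (-4*h^4 - 1 + h^2*8 + h^3 + 2*h)
= h^2 * 9 + h^4 * (-4) - 4 + h^3
a) h^2 * 9 + h^4 * (-4) - 4 + h^3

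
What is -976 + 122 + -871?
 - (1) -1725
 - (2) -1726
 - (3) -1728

First: -976 + 122 = -854
Then: -854 + -871 = -1725
1) -1725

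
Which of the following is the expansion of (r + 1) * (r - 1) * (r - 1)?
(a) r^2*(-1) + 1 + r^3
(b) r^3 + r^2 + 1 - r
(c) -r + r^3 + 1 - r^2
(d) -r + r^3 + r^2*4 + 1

Expanding (r + 1) * (r - 1) * (r - 1):
= -r + r^3 + 1 - r^2
c) -r + r^3 + 1 - r^2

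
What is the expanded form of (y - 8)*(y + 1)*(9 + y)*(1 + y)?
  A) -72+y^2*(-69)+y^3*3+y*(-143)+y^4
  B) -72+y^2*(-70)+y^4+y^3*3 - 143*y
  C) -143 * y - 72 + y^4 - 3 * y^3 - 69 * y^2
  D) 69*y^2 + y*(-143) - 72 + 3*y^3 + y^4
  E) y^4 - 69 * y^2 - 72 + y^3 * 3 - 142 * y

Expanding (y - 8)*(y + 1)*(9 + y)*(1 + y):
= -72+y^2*(-69)+y^3*3+y*(-143)+y^4
A) -72+y^2*(-69)+y^3*3+y*(-143)+y^4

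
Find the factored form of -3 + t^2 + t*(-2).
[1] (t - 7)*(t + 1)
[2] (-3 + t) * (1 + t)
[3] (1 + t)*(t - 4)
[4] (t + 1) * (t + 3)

We need to factor -3 + t^2 + t*(-2).
The factored form is (-3 + t) * (1 + t).
2) (-3 + t) * (1 + t)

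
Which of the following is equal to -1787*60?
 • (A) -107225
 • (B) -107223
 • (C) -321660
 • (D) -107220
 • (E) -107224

-1787 * 60 = -107220
D) -107220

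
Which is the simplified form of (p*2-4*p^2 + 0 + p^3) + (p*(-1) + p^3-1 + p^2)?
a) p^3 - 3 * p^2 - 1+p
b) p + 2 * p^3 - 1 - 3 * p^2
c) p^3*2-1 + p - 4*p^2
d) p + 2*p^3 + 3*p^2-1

Adding the polynomials and combining like terms:
(p*2 - 4*p^2 + 0 + p^3) + (p*(-1) + p^3 - 1 + p^2)
= p + 2 * p^3 - 1 - 3 * p^2
b) p + 2 * p^3 - 1 - 3 * p^2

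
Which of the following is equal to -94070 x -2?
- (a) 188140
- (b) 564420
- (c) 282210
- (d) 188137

-94070 * -2 = 188140
a) 188140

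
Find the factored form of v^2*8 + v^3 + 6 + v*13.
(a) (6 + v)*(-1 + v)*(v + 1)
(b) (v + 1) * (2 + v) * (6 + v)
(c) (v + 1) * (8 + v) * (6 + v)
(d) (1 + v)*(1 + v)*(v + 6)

We need to factor v^2*8 + v^3 + 6 + v*13.
The factored form is (1 + v)*(1 + v)*(v + 6).
d) (1 + v)*(1 + v)*(v + 6)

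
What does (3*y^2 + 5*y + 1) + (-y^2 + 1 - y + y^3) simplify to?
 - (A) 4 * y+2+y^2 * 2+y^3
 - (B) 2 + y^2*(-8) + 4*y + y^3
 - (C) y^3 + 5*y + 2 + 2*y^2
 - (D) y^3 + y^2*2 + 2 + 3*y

Adding the polynomials and combining like terms:
(3*y^2 + 5*y + 1) + (-y^2 + 1 - y + y^3)
= 4 * y+2+y^2 * 2+y^3
A) 4 * y+2+y^2 * 2+y^3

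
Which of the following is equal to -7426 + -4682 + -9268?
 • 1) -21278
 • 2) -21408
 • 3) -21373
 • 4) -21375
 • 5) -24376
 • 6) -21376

First: -7426 + -4682 = -12108
Then: -12108 + -9268 = -21376
6) -21376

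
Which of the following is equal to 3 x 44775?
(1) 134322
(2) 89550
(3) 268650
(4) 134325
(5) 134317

3 * 44775 = 134325
4) 134325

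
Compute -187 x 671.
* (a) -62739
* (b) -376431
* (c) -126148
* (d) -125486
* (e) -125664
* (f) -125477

-187 * 671 = -125477
f) -125477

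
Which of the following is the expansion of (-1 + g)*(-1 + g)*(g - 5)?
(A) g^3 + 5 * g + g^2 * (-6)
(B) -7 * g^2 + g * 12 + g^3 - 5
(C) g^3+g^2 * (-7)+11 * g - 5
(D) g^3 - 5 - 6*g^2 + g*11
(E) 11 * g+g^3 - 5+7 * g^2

Expanding (-1 + g)*(-1 + g)*(g - 5):
= g^3+g^2 * (-7)+11 * g - 5
C) g^3+g^2 * (-7)+11 * g - 5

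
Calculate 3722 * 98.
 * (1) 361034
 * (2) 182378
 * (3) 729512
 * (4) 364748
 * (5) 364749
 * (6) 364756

3722 * 98 = 364756
6) 364756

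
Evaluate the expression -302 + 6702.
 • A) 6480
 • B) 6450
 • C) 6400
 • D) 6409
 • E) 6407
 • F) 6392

-302 + 6702 = 6400
C) 6400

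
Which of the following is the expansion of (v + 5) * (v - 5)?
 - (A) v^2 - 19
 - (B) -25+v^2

Expanding (v + 5) * (v - 5):
= -25+v^2
B) -25+v^2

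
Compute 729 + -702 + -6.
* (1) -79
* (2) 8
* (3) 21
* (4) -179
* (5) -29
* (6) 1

First: 729 + -702 = 27
Then: 27 + -6 = 21
3) 21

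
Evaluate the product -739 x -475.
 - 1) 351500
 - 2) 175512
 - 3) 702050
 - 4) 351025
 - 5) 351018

-739 * -475 = 351025
4) 351025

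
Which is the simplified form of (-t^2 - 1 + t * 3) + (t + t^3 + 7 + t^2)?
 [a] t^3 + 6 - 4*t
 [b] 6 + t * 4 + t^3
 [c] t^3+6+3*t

Adding the polynomials and combining like terms:
(-t^2 - 1 + t*3) + (t + t^3 + 7 + t^2)
= 6 + t * 4 + t^3
b) 6 + t * 4 + t^3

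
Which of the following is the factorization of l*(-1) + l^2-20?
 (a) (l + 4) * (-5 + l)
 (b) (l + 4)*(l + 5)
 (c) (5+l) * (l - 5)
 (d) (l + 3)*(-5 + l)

We need to factor l*(-1) + l^2-20.
The factored form is (l + 4) * (-5 + l).
a) (l + 4) * (-5 + l)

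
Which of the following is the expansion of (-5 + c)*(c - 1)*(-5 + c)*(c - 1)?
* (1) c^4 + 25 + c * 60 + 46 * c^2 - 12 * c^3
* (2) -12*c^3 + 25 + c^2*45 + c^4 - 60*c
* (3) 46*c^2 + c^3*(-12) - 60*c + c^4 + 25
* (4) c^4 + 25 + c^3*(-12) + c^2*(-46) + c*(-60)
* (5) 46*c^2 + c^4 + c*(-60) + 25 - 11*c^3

Expanding (-5 + c)*(c - 1)*(-5 + c)*(c - 1):
= 46*c^2 + c^3*(-12) - 60*c + c^4 + 25
3) 46*c^2 + c^3*(-12) - 60*c + c^4 + 25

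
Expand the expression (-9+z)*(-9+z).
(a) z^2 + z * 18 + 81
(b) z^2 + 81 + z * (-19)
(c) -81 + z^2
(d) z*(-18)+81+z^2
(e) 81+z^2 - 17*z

Expanding (-9+z)*(-9+z):
= z*(-18)+81+z^2
d) z*(-18)+81+z^2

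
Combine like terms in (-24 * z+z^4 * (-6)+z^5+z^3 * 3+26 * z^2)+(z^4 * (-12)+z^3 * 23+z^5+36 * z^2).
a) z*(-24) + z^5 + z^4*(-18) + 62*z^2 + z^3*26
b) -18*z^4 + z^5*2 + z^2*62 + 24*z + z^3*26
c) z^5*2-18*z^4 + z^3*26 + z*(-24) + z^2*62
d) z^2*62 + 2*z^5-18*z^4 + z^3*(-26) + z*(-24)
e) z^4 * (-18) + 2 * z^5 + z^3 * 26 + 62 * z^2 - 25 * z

Adding the polynomials and combining like terms:
(-24*z + z^4*(-6) + z^5 + z^3*3 + 26*z^2) + (z^4*(-12) + z^3*23 + z^5 + 36*z^2)
= z^5*2-18*z^4 + z^3*26 + z*(-24) + z^2*62
c) z^5*2-18*z^4 + z^3*26 + z*(-24) + z^2*62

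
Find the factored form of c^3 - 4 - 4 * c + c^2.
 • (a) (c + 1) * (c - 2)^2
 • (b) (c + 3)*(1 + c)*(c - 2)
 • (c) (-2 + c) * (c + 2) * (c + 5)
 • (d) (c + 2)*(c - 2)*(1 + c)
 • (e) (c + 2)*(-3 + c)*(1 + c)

We need to factor c^3 - 4 - 4 * c + c^2.
The factored form is (c + 2)*(c - 2)*(1 + c).
d) (c + 2)*(c - 2)*(1 + c)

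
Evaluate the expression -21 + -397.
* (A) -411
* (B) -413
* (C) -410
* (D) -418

-21 + -397 = -418
D) -418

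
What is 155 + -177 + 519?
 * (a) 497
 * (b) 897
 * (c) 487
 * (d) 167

First: 155 + -177 = -22
Then: -22 + 519 = 497
a) 497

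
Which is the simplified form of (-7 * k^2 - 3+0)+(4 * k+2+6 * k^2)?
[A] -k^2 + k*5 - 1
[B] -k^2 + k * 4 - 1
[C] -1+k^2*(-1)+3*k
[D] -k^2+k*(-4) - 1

Adding the polynomials and combining like terms:
(-7*k^2 - 3 + 0) + (4*k + 2 + 6*k^2)
= -k^2 + k * 4 - 1
B) -k^2 + k * 4 - 1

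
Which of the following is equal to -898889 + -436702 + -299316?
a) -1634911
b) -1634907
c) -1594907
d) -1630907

First: -898889 + -436702 = -1335591
Then: -1335591 + -299316 = -1634907
b) -1634907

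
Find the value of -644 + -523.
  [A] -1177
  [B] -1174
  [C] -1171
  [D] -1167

-644 + -523 = -1167
D) -1167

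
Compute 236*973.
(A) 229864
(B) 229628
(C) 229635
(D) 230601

236 * 973 = 229628
B) 229628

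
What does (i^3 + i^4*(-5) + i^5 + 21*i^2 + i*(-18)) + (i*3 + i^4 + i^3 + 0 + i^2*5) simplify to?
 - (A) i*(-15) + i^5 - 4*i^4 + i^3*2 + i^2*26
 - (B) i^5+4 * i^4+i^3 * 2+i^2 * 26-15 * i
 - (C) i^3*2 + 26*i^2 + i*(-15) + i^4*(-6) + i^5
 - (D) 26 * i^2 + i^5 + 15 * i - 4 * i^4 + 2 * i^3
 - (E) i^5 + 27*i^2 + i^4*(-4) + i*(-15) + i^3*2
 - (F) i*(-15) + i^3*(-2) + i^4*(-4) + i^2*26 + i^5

Adding the polynomials and combining like terms:
(i^3 + i^4*(-5) + i^5 + 21*i^2 + i*(-18)) + (i*3 + i^4 + i^3 + 0 + i^2*5)
= i*(-15) + i^5 - 4*i^4 + i^3*2 + i^2*26
A) i*(-15) + i^5 - 4*i^4 + i^3*2 + i^2*26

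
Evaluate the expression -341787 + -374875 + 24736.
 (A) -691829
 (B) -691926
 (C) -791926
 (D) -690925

First: -341787 + -374875 = -716662
Then: -716662 + 24736 = -691926
B) -691926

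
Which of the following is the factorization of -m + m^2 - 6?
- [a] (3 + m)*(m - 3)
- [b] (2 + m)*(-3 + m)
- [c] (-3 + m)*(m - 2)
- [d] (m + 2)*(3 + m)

We need to factor -m + m^2 - 6.
The factored form is (2 + m)*(-3 + m).
b) (2 + m)*(-3 + m)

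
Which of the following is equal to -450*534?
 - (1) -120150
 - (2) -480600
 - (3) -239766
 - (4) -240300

-450 * 534 = -240300
4) -240300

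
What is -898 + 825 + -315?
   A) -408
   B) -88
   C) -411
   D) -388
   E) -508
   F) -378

First: -898 + 825 = -73
Then: -73 + -315 = -388
D) -388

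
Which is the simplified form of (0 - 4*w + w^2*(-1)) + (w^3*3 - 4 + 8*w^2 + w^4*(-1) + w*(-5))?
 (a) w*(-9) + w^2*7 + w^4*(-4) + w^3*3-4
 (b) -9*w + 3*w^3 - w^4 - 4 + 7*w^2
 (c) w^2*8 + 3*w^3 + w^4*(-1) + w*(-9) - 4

Adding the polynomials and combining like terms:
(0 - 4*w + w^2*(-1)) + (w^3*3 - 4 + 8*w^2 + w^4*(-1) + w*(-5))
= -9*w + 3*w^3 - w^4 - 4 + 7*w^2
b) -9*w + 3*w^3 - w^4 - 4 + 7*w^2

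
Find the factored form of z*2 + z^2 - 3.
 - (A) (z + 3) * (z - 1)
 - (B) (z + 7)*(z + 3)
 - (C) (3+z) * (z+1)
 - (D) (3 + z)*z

We need to factor z*2 + z^2 - 3.
The factored form is (z + 3) * (z - 1).
A) (z + 3) * (z - 1)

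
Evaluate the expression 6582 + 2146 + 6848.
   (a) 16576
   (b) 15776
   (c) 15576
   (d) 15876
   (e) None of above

First: 6582 + 2146 = 8728
Then: 8728 + 6848 = 15576
c) 15576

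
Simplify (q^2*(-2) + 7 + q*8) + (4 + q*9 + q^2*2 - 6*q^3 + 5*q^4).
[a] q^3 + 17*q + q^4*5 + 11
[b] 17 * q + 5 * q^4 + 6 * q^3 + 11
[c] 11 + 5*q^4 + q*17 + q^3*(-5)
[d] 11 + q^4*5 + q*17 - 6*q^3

Adding the polynomials and combining like terms:
(q^2*(-2) + 7 + q*8) + (4 + q*9 + q^2*2 - 6*q^3 + 5*q^4)
= 11 + q^4*5 + q*17 - 6*q^3
d) 11 + q^4*5 + q*17 - 6*q^3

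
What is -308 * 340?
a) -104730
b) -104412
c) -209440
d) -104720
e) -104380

-308 * 340 = -104720
d) -104720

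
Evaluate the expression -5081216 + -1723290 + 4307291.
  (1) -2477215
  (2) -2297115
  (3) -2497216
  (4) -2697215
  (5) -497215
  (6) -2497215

First: -5081216 + -1723290 = -6804506
Then: -6804506 + 4307291 = -2497215
6) -2497215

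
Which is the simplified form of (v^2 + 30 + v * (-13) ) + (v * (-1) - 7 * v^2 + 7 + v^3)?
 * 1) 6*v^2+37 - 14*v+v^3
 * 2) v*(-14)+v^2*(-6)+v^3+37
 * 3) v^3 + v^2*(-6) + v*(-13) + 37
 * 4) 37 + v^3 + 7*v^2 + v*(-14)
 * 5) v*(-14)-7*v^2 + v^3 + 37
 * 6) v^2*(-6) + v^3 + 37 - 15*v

Adding the polynomials and combining like terms:
(v^2 + 30 + v*(-13)) + (v*(-1) - 7*v^2 + 7 + v^3)
= v*(-14)+v^2*(-6)+v^3+37
2) v*(-14)+v^2*(-6)+v^3+37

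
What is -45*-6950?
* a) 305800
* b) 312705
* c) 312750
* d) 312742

-45 * -6950 = 312750
c) 312750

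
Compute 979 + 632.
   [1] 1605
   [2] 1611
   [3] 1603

979 + 632 = 1611
2) 1611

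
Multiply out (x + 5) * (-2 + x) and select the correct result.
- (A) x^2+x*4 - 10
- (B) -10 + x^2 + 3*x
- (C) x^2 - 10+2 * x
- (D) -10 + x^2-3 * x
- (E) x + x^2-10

Expanding (x + 5) * (-2 + x):
= -10 + x^2 + 3*x
B) -10 + x^2 + 3*x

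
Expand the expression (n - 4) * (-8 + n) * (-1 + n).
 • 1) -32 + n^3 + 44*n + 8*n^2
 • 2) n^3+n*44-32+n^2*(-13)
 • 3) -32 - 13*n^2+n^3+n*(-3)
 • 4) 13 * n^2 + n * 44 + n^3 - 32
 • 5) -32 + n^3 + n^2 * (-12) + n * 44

Expanding (n - 4) * (-8 + n) * (-1 + n):
= n^3+n*44-32+n^2*(-13)
2) n^3+n*44-32+n^2*(-13)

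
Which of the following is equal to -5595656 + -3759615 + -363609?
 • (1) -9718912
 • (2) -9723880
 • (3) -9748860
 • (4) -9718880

First: -5595656 + -3759615 = -9355271
Then: -9355271 + -363609 = -9718880
4) -9718880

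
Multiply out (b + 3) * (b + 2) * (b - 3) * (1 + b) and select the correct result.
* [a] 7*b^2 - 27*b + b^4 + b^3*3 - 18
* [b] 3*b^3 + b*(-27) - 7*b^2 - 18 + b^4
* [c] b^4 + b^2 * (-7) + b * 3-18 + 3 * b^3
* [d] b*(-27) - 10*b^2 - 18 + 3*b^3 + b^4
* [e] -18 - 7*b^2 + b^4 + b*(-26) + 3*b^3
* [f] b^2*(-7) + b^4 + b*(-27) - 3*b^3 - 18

Expanding (b + 3) * (b + 2) * (b - 3) * (1 + b):
= 3*b^3 + b*(-27) - 7*b^2 - 18 + b^4
b) 3*b^3 + b*(-27) - 7*b^2 - 18 + b^4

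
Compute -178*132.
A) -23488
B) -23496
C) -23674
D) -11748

-178 * 132 = -23496
B) -23496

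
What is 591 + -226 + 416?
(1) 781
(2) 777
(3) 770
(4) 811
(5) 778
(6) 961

First: 591 + -226 = 365
Then: 365 + 416 = 781
1) 781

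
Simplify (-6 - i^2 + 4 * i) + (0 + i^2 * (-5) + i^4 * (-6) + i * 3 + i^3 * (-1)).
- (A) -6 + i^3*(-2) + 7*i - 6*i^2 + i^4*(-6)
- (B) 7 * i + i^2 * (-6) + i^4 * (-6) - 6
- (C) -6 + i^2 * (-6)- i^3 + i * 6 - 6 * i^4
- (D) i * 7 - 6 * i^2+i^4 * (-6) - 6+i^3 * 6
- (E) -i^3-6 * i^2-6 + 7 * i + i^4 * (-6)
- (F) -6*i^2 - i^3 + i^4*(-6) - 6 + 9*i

Adding the polynomials and combining like terms:
(-6 - i^2 + 4*i) + (0 + i^2*(-5) + i^4*(-6) + i*3 + i^3*(-1))
= -i^3-6 * i^2-6 + 7 * i + i^4 * (-6)
E) -i^3-6 * i^2-6 + 7 * i + i^4 * (-6)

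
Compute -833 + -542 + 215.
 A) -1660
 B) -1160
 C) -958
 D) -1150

First: -833 + -542 = -1375
Then: -1375 + 215 = -1160
B) -1160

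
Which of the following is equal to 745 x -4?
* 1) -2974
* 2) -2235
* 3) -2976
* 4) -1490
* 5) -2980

745 * -4 = -2980
5) -2980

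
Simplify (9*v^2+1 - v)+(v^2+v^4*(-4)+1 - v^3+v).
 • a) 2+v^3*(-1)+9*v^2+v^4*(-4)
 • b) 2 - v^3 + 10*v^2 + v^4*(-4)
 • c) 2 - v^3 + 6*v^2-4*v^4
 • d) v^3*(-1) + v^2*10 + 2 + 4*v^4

Adding the polynomials and combining like terms:
(9*v^2 + 1 - v) + (v^2 + v^4*(-4) + 1 - v^3 + v)
= 2 - v^3 + 10*v^2 + v^4*(-4)
b) 2 - v^3 + 10*v^2 + v^4*(-4)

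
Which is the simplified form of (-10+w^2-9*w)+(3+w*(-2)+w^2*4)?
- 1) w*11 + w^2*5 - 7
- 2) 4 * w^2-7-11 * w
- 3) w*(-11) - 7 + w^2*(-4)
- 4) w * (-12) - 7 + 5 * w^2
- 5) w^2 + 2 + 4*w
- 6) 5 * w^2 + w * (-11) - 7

Adding the polynomials and combining like terms:
(-10 + w^2 - 9*w) + (3 + w*(-2) + w^2*4)
= 5 * w^2 + w * (-11) - 7
6) 5 * w^2 + w * (-11) - 7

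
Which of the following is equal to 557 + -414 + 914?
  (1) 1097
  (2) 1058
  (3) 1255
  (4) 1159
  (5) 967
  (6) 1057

First: 557 + -414 = 143
Then: 143 + 914 = 1057
6) 1057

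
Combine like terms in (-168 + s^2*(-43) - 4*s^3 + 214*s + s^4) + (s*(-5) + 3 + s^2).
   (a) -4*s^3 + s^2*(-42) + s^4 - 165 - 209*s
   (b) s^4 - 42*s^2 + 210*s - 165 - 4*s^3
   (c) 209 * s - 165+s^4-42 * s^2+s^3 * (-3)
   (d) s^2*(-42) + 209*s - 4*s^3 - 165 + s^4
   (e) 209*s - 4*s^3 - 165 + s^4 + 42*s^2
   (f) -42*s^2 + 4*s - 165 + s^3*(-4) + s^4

Adding the polynomials and combining like terms:
(-168 + s^2*(-43) - 4*s^3 + 214*s + s^4) + (s*(-5) + 3 + s^2)
= s^2*(-42) + 209*s - 4*s^3 - 165 + s^4
d) s^2*(-42) + 209*s - 4*s^3 - 165 + s^4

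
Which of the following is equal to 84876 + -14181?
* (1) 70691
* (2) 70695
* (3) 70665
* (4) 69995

84876 + -14181 = 70695
2) 70695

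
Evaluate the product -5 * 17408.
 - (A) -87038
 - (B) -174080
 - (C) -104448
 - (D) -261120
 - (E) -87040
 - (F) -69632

-5 * 17408 = -87040
E) -87040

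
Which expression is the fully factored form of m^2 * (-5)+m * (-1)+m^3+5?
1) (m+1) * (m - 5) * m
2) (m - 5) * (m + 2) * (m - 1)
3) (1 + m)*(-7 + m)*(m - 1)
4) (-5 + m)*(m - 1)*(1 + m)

We need to factor m^2 * (-5)+m * (-1)+m^3+5.
The factored form is (-5 + m)*(m - 1)*(1 + m).
4) (-5 + m)*(m - 1)*(1 + m)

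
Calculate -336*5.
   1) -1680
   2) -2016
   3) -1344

-336 * 5 = -1680
1) -1680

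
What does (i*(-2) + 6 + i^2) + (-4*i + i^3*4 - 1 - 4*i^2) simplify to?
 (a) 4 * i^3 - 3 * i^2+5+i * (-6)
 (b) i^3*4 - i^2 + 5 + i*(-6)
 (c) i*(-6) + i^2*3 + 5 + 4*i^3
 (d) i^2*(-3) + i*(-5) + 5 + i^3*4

Adding the polynomials and combining like terms:
(i*(-2) + 6 + i^2) + (-4*i + i^3*4 - 1 - 4*i^2)
= 4 * i^3 - 3 * i^2+5+i * (-6)
a) 4 * i^3 - 3 * i^2+5+i * (-6)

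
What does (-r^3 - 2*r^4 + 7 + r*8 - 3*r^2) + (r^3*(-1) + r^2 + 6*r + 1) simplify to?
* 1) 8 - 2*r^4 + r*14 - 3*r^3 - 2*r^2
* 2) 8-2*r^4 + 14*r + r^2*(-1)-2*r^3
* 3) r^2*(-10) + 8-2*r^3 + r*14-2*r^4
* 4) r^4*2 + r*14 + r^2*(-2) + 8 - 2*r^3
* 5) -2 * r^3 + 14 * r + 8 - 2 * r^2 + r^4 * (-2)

Adding the polynomials and combining like terms:
(-r^3 - 2*r^4 + 7 + r*8 - 3*r^2) + (r^3*(-1) + r^2 + 6*r + 1)
= -2 * r^3 + 14 * r + 8 - 2 * r^2 + r^4 * (-2)
5) -2 * r^3 + 14 * r + 8 - 2 * r^2 + r^4 * (-2)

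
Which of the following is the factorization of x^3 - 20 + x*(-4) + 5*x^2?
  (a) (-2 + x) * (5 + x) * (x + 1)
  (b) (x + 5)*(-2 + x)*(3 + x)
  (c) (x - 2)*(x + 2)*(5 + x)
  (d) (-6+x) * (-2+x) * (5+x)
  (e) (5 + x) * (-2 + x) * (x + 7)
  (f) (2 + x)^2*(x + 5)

We need to factor x^3 - 20 + x*(-4) + 5*x^2.
The factored form is (x - 2)*(x + 2)*(5 + x).
c) (x - 2)*(x + 2)*(5 + x)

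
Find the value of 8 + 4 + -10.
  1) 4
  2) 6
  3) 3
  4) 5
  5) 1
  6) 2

First: 8 + 4 = 12
Then: 12 + -10 = 2
6) 2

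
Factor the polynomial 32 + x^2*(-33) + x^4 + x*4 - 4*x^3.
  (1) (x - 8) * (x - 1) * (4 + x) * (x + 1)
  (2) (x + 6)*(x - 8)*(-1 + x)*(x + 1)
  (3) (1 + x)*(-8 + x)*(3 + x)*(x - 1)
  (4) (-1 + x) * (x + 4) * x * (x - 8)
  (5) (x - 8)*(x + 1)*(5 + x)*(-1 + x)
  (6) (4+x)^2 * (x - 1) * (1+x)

We need to factor 32 + x^2*(-33) + x^4 + x*4 - 4*x^3.
The factored form is (x - 8) * (x - 1) * (4 + x) * (x + 1).
1) (x - 8) * (x - 1) * (4 + x) * (x + 1)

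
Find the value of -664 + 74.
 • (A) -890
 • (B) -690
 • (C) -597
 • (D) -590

-664 + 74 = -590
D) -590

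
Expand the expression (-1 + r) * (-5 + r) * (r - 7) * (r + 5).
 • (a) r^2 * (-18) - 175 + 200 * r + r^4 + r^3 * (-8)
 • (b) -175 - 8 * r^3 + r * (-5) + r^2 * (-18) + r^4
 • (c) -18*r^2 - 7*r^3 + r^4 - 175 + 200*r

Expanding (-1 + r) * (-5 + r) * (r - 7) * (r + 5):
= r^2 * (-18) - 175 + 200 * r + r^4 + r^3 * (-8)
a) r^2 * (-18) - 175 + 200 * r + r^4 + r^3 * (-8)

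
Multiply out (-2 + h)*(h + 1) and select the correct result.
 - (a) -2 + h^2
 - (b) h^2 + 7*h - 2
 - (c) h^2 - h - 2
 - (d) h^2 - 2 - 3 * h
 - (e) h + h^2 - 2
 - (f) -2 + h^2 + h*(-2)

Expanding (-2 + h)*(h + 1):
= h^2 - h - 2
c) h^2 - h - 2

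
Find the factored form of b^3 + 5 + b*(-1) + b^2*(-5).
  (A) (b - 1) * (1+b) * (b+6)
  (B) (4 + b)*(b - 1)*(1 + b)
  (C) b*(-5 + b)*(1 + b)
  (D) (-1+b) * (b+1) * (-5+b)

We need to factor b^3 + 5 + b*(-1) + b^2*(-5).
The factored form is (-1+b) * (b+1) * (-5+b).
D) (-1+b) * (b+1) * (-5+b)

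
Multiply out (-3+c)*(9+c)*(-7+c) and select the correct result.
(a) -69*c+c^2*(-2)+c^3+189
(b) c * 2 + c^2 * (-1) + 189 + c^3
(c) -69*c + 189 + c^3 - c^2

Expanding (-3+c)*(9+c)*(-7+c):
= -69*c + 189 + c^3 - c^2
c) -69*c + 189 + c^3 - c^2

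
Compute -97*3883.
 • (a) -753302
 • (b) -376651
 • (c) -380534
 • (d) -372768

-97 * 3883 = -376651
b) -376651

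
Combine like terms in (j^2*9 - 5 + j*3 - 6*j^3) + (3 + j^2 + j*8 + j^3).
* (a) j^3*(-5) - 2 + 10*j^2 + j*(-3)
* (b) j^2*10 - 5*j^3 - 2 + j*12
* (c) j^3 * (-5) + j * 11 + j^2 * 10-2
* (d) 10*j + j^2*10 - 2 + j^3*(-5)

Adding the polynomials and combining like terms:
(j^2*9 - 5 + j*3 - 6*j^3) + (3 + j^2 + j*8 + j^3)
= j^3 * (-5) + j * 11 + j^2 * 10-2
c) j^3 * (-5) + j * 11 + j^2 * 10-2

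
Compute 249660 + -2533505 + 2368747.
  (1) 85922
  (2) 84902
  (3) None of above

First: 249660 + -2533505 = -2283845
Then: -2283845 + 2368747 = 84902
2) 84902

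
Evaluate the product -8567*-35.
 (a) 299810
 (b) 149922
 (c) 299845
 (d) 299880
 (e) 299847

-8567 * -35 = 299845
c) 299845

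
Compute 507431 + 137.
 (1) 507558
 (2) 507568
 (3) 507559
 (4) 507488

507431 + 137 = 507568
2) 507568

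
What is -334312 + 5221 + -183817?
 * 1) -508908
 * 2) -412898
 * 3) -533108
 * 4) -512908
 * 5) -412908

First: -334312 + 5221 = -329091
Then: -329091 + -183817 = -512908
4) -512908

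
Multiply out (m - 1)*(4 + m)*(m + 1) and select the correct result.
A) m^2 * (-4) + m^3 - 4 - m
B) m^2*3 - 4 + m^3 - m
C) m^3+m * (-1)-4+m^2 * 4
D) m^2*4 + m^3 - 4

Expanding (m - 1)*(4 + m)*(m + 1):
= m^3+m * (-1)-4+m^2 * 4
C) m^3+m * (-1)-4+m^2 * 4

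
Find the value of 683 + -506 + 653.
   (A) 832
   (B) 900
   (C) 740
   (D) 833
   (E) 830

First: 683 + -506 = 177
Then: 177 + 653 = 830
E) 830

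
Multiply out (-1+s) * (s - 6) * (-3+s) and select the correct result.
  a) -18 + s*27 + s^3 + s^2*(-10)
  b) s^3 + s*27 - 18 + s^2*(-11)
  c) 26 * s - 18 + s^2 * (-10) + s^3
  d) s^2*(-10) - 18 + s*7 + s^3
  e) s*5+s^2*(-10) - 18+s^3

Expanding (-1+s) * (s - 6) * (-3+s):
= -18 + s*27 + s^3 + s^2*(-10)
a) -18 + s*27 + s^3 + s^2*(-10)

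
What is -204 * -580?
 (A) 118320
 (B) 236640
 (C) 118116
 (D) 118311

-204 * -580 = 118320
A) 118320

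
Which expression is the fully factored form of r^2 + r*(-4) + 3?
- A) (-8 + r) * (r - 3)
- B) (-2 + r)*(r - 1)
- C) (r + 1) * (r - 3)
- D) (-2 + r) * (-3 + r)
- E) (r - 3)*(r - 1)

We need to factor r^2 + r*(-4) + 3.
The factored form is (r - 3)*(r - 1).
E) (r - 3)*(r - 1)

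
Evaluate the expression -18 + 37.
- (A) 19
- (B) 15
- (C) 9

-18 + 37 = 19
A) 19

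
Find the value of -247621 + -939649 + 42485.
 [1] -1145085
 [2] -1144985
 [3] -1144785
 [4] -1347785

First: -247621 + -939649 = -1187270
Then: -1187270 + 42485 = -1144785
3) -1144785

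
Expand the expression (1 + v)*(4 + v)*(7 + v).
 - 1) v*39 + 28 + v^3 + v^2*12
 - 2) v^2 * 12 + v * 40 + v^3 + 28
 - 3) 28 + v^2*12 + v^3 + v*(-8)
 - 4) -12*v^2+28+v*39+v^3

Expanding (1 + v)*(4 + v)*(7 + v):
= v*39 + 28 + v^3 + v^2*12
1) v*39 + 28 + v^3 + v^2*12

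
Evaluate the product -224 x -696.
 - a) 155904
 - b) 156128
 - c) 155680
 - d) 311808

-224 * -696 = 155904
a) 155904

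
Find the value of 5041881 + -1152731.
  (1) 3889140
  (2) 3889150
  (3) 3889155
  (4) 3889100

5041881 + -1152731 = 3889150
2) 3889150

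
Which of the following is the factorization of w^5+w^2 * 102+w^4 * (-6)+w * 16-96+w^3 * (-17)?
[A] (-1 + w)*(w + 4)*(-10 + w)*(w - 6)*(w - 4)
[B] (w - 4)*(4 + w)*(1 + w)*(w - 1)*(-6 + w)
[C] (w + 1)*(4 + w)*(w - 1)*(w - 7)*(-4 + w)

We need to factor w^5+w^2 * 102+w^4 * (-6)+w * 16-96+w^3 * (-17).
The factored form is (w - 4)*(4 + w)*(1 + w)*(w - 1)*(-6 + w).
B) (w - 4)*(4 + w)*(1 + w)*(w - 1)*(-6 + w)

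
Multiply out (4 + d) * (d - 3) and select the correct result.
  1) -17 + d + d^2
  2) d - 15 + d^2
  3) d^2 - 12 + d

Expanding (4 + d) * (d - 3):
= d^2 - 12 + d
3) d^2 - 12 + d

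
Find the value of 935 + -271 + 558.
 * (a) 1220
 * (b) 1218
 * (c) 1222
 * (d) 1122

First: 935 + -271 = 664
Then: 664 + 558 = 1222
c) 1222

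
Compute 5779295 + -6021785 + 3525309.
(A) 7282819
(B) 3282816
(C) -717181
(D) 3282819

First: 5779295 + -6021785 = -242490
Then: -242490 + 3525309 = 3282819
D) 3282819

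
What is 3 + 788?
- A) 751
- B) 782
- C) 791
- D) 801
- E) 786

3 + 788 = 791
C) 791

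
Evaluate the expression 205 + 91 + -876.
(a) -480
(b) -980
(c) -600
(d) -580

First: 205 + 91 = 296
Then: 296 + -876 = -580
d) -580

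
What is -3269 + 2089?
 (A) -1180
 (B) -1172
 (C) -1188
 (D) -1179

-3269 + 2089 = -1180
A) -1180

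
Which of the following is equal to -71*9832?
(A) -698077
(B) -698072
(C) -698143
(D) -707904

-71 * 9832 = -698072
B) -698072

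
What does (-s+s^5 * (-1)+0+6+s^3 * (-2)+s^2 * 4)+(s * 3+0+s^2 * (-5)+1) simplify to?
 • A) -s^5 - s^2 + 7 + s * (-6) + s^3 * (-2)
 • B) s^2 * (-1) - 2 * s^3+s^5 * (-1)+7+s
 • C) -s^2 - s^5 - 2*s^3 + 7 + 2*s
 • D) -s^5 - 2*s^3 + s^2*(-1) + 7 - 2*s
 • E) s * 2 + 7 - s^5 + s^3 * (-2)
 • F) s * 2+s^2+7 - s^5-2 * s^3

Adding the polynomials and combining like terms:
(-s + s^5*(-1) + 0 + 6 + s^3*(-2) + s^2*4) + (s*3 + 0 + s^2*(-5) + 1)
= -s^2 - s^5 - 2*s^3 + 7 + 2*s
C) -s^2 - s^5 - 2*s^3 + 7 + 2*s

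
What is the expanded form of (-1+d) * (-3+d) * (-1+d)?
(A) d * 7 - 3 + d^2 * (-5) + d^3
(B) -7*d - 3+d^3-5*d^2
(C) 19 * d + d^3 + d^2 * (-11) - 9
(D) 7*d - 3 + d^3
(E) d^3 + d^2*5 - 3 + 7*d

Expanding (-1+d) * (-3+d) * (-1+d):
= d * 7 - 3 + d^2 * (-5) + d^3
A) d * 7 - 3 + d^2 * (-5) + d^3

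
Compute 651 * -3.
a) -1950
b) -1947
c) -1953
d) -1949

651 * -3 = -1953
c) -1953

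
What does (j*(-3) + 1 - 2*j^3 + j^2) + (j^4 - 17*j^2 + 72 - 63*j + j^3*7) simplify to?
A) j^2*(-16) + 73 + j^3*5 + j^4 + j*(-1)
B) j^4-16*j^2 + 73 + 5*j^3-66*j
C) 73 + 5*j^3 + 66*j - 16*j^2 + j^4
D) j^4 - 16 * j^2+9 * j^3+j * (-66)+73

Adding the polynomials and combining like terms:
(j*(-3) + 1 - 2*j^3 + j^2) + (j^4 - 17*j^2 + 72 - 63*j + j^3*7)
= j^4-16*j^2 + 73 + 5*j^3-66*j
B) j^4-16*j^2 + 73 + 5*j^3-66*j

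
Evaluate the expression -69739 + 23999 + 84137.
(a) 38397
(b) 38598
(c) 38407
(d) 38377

First: -69739 + 23999 = -45740
Then: -45740 + 84137 = 38397
a) 38397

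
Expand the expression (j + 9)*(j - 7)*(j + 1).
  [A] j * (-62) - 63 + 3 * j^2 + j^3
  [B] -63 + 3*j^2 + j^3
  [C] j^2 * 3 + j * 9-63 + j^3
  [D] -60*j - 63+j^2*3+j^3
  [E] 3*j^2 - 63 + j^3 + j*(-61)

Expanding (j + 9)*(j - 7)*(j + 1):
= 3*j^2 - 63 + j^3 + j*(-61)
E) 3*j^2 - 63 + j^3 + j*(-61)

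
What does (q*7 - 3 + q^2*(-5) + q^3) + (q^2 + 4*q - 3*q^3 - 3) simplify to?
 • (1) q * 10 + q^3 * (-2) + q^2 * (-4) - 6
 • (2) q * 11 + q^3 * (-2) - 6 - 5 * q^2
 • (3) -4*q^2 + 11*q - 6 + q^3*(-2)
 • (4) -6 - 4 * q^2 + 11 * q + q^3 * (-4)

Adding the polynomials and combining like terms:
(q*7 - 3 + q^2*(-5) + q^3) + (q^2 + 4*q - 3*q^3 - 3)
= -4*q^2 + 11*q - 6 + q^3*(-2)
3) -4*q^2 + 11*q - 6 + q^3*(-2)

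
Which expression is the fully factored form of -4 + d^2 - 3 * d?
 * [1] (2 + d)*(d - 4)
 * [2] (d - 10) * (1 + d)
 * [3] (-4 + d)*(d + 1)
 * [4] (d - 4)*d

We need to factor -4 + d^2 - 3 * d.
The factored form is (-4 + d)*(d + 1).
3) (-4 + d)*(d + 1)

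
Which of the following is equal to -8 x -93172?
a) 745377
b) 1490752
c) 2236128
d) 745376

-8 * -93172 = 745376
d) 745376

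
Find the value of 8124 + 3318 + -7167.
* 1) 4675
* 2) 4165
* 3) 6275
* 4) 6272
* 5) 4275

First: 8124 + 3318 = 11442
Then: 11442 + -7167 = 4275
5) 4275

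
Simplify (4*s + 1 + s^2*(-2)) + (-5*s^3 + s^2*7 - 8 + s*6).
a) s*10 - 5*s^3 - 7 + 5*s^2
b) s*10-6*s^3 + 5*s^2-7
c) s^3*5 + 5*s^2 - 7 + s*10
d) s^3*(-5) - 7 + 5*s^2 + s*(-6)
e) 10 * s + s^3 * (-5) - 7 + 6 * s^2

Adding the polynomials and combining like terms:
(4*s + 1 + s^2*(-2)) + (-5*s^3 + s^2*7 - 8 + s*6)
= s*10 - 5*s^3 - 7 + 5*s^2
a) s*10 - 5*s^3 - 7 + 5*s^2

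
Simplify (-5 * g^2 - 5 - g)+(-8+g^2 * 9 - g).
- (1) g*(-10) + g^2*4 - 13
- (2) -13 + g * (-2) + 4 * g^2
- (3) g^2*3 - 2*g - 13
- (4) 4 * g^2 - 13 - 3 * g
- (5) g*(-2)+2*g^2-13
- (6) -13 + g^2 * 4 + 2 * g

Adding the polynomials and combining like terms:
(-5*g^2 - 5 - g) + (-8 + g^2*9 - g)
= -13 + g * (-2) + 4 * g^2
2) -13 + g * (-2) + 4 * g^2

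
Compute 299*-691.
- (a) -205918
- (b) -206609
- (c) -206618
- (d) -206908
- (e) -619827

299 * -691 = -206609
b) -206609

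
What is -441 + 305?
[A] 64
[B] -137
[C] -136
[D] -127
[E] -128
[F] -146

-441 + 305 = -136
C) -136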